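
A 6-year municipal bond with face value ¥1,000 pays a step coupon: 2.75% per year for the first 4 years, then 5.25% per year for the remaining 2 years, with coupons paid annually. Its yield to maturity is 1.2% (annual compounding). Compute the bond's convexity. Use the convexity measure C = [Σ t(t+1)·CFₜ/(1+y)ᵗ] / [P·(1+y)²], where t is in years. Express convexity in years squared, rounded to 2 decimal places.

37.55

With y = 0.012:
  t   CF        PV=CF/(1+0.012)^t    t·PV        t(t+1)·PV
  1        27.50        27.1739        27.1739          54.3478
  2        27.50        26.8517        53.7034         161.1102
  3        27.50        26.5333        79.5999         318.3995
  4        27.50        26.2187       104.8747         524.3734
  5        52.50        49.4603       247.3015       1,483.8090
  6     1,052.50       979.8036     5,878.8216      41,151.7511
  Σ                  1,136.0415     6,391.4749      43,693.7909
P = 1,136.0415.
Convexity = Σ t(t+1)·PV / [P·(1+y)²] = 43,693.7909 / (1,136.0415 × 1.024144) = 37.55472.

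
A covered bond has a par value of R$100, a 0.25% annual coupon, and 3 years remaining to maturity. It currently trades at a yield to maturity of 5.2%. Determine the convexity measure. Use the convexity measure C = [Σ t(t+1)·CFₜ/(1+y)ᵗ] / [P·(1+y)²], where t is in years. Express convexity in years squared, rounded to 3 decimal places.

With y = 0.052:
  t   CF        PV=CF/(1+0.052)^t    t·PV        t(t+1)·PV
  1         0.25         0.2376         0.2376           0.4753
  2         0.25         0.2259         0.4518           1.3554
  3       100.25        86.1067       258.3202       1,033.2809
  Σ                     86.5703       259.0097       1,035.1116
P = 86.5703.
Convexity = Σ t(t+1)·PV / [P·(1+y)²] = 1,035.1116 / (86.5703 × 1.106704) = 10.80406.

10.804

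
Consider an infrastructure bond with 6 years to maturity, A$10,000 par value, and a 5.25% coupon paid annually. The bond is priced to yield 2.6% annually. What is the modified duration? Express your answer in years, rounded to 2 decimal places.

Periodic yield y = 0.026. First find Macaulay duration:
  t   CF        PV=CF/(1+0.026)^t    t·PV
  1       525.00       511.6959       511.6959
  2       525.00       498.7290       997.4579
  3       525.00       486.0906     1,458.2718
  4       525.00       473.7725     1,895.0901
  5       525.00       461.7666     2,308.8329
  6    10,525.00     9,022.7295    54,136.3773
  Σ                 11,454.7841    61,307.7259
P = 11,454.7841; Macaulay duration = 61,307.7259 / 11,454.7841 = 5.35215 years.
Modified duration = D_Mac / (1 + y) = 5.35215 / 1.026 = 5.21652 years.

5.22 years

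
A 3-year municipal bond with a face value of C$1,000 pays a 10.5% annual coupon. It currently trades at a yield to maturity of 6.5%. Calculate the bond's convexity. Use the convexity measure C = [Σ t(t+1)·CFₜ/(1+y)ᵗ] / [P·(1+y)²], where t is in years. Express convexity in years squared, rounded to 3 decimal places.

With y = 0.065:
  t   CF        PV=CF/(1+0.065)^t    t·PV        t(t+1)·PV
  1       105.00        98.5915        98.5915         197.1831
  2       105.00        92.5742       185.1484         555.4453
  3     1,105.00       914.7732     2,744.3197      10,977.2790
  Σ                  1,105.9390     3,028.0597      11,729.9074
P = 1,105.9390.
Convexity = Σ t(t+1)·PV / [P·(1+y)²] = 11,729.9074 / (1,105.9390 × 1.134225) = 9.35113.

9.351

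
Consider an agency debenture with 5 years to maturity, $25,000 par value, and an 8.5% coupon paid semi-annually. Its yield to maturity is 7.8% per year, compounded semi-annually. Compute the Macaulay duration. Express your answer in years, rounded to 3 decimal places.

4.189 years

Periodic yield y = 0.039. Discount each cash flow and weight by its period:
  t   CF        PV=CF/(1+0.039)^t    t·PV
  1     1,062.50     1,022.6179     1,022.6179
  2     1,062.50       984.2328     1,968.4656
  3     1,062.50       947.2886     2,841.8657
  4     1,062.50       911.7311     3,646.9242
  5     1,062.50       877.5082     4,387.5412
  6     1,062.50       844.5700     5,067.4200
  7     1,062.50       812.8681     5,690.0770
  8     1,062.50       782.3563     6,258.8500
  9     1,062.50       752.9897     6,776.9069
  10   26,062.50    17,777.0870   177,770.8696
  Σ                 25,713.2496   215,431.5382
Price P = Σ PV = 25,713.2496.
Macaulay duration = Σ(t·PV) / P = 215,431.5382 / 25,713.2496 = 8.37823 half-year periods.
In years: 8.37823 / 2 = 4.18912 years.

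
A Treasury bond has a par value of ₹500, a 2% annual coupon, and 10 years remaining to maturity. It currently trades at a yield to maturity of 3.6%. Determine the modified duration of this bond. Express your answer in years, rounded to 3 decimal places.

8.770 years

Periodic yield y = 0.036. First find Macaulay duration:
  t   CF        PV=CF/(1+0.036)^t    t·PV
  1        10.00         9.6525         9.6525
  2        10.00         9.3171        18.6342
  3        10.00         8.9933        26.9800
  4        10.00         8.6808        34.7233
  5        10.00         8.3792        41.8959
  6        10.00         8.0880        48.5280
  7        10.00         7.8070        54.6487
  8        10.00         7.5357        60.2854
  9        10.00         7.2738        65.4643
  10      510.00       358.0739     3,580.7386
  Σ                    433.8012     3,941.5509
P = 433.8012; Macaulay duration = 3,941.5509 / 433.8012 = 9.08608 years.
Modified duration = D_Mac / (1 + y) = 9.08608 / 1.036 = 8.77034 years.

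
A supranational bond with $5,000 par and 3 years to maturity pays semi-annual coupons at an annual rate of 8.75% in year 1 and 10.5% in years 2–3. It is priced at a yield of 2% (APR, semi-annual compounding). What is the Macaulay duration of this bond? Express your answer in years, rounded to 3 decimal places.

Periodic yield y = 0.01. Discount each cash flow and weight by its period:
  t   CF        PV=CF/(1+0.01)^t    t·PV
  1       218.75       216.5842       216.5842
  2       218.75       214.4398       428.8795
  3       262.50       254.7799       764.3397
  4       262.50       252.2573     1,009.0294
  5       262.50       249.7597     1,248.7987
  6     5,262.50     4,957.5131    29,745.0783
  Σ                  6,145.3340    33,412.7098
Price P = Σ PV = 6,145.3340.
Macaulay duration = Σ(t·PV) / P = 33,412.7098 / 6,145.3340 = 5.43709 half-year periods.
In years: 5.43709 / 2 = 2.71854 years.

2.719 years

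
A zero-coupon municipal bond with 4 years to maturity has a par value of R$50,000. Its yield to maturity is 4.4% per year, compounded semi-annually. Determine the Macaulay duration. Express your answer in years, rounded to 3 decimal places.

4.000 years

A zero-coupon bond has a single cash flow at maturity, so its Macaulay duration equals its maturity: 4 years.
(Equivalently: 8 semi-annual periods ÷ 2 = 4 years.)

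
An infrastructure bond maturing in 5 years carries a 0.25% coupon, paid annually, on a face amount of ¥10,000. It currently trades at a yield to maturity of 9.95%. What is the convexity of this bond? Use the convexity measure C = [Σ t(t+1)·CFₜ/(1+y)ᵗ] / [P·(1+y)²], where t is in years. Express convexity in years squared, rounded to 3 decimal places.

With y = 0.0995:
  t   CF        PV=CF/(1+0.0995)^t    t·PV        t(t+1)·PV
  1        25.00        22.7376        22.7376          45.4752
  2        25.00        20.6800        41.3599         124.0797
  3        25.00        18.8085        56.4255         225.7021
  4        25.00        17.1064        68.4257         342.1284
  5    10,025.00     6,238.9027    31,194.5135     187,167.0811
  Σ                  6,318.2352    31,383.4622     187,904.4665
P = 6,318.2352.
Convexity = Σ t(t+1)·PV / [P·(1+y)²] = 187,904.4665 / (6,318.2352 × 1.208900) = 24.60089.

24.601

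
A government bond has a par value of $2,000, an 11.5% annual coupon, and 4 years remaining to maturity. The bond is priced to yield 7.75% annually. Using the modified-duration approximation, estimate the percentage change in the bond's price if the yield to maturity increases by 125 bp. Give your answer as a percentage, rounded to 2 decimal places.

-4.01%

Periodic yield y = 0.0775. Modified duration first:
  t   CF        PV=CF/(1+0.0775)^t    t·PV
  1       230.00       213.4571       213.4571
  2       230.00       198.1040       396.2080
  3       230.00       183.8552       551.5657
  4     2,230.00     1,654.3818     6,617.5273
  Σ                  2,249.7981     7,778.7581
P = 2,249.7981; D_Mac = 3.45754 yrs; D_mod = 3.45754/(1+0.0775) = 3.20885 yrs.
ΔP/P ≈ -D_mod · Δy = -3.20885 × (+0.0125) = -0.040111 = -4.0111%.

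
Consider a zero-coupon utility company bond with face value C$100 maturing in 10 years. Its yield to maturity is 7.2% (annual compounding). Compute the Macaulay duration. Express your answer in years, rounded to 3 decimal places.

10.000 years

A zero-coupon bond has a single cash flow at maturity, so its Macaulay duration equals its maturity: 10 years.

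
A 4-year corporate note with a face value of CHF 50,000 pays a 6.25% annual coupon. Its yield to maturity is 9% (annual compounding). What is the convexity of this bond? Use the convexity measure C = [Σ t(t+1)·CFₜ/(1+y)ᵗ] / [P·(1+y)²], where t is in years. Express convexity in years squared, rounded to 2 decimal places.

With y = 0.09:
  t   CF        PV=CF/(1+0.09)^t    t·PV        t(t+1)·PV
  1     3,125.00     2,866.9725     2,866.9725       5,733.9450
  2     3,125.00     2,630.2500     5,260.5000      15,781.4999
  3     3,125.00     2,413.0734     7,239.2201      28,956.8805
  4    53,125.00    37,635.0893   150,540.3574     752,701.7868
  Σ                 45,545.3852   165,907.0499     803,174.1121
P = 45,545.3852.
Convexity = Σ t(t+1)·PV / [P·(1+y)²] = 803,174.1121 / (45,545.3852 × 1.188100) = 14.84268.

14.84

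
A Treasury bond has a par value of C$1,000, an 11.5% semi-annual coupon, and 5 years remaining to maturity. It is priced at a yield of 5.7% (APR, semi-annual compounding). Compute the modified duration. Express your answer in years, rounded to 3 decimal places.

Periodic yield y = 0.0285. First find Macaulay duration:
  t   CF        PV=CF/(1+0.0285)^t    t·PV
  1        57.50        55.9067        55.9067
  2        57.50        54.3575       108.7149
  3        57.50        52.8512       158.5536
  4        57.50        51.3867       205.5468
  5        57.50        49.9628       249.8138
  6        57.50        48.5783       291.4696
  7        57.50        47.2322       330.6251
  8        57.50        45.9233       367.3867
  9        57.50        44.6508       401.8571
  10    1,057.50       798.4310     7,984.3105
  Σ                  1,249.2804    10,154.1848
P = 1,249.2804; Macaulay duration = 10,154.1848 / 1,249.2804 = 8.12803 half-year periods = 4.06401 years.
Modified duration = D_Mac / (1 + y) = 4.06401 / 1.0285 = 3.95140 years.

3.951 years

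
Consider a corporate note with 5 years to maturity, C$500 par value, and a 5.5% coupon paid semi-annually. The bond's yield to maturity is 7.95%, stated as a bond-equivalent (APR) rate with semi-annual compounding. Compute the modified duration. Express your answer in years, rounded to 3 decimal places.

Periodic yield y = 0.03975. First find Macaulay duration:
  t   CF        PV=CF/(1+0.03975)^t    t·PV
  1        13.75        13.2243        13.2243
  2        13.75        12.7188        25.4375
  3        13.75        12.2325        36.6976
  4        13.75        11.7649        47.0595
  5        13.75        11.3151        56.5755
  6        13.75        10.8825        65.2951
  7        13.75        10.4665        73.2653
  8        13.75        10.0663        80.5307
  9        13.75         9.6815        87.1334
  10      513.75       347.9065     3,479.0650
  Σ                    450.2589     3,964.2838
P = 450.2589; Macaulay duration = 3,964.2838 / 450.2589 = 8.80445 half-year periods = 4.40223 years.
Modified duration = D_Mac / (1 + y) = 4.40223 / 1.03975 = 4.23393 years.

4.234 years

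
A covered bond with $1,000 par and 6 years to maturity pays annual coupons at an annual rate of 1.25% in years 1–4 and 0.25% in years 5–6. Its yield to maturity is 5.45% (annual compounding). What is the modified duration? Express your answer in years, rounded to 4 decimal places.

5.4961 years

Periodic yield y = 0.0545. First find Macaulay duration:
  t   CF        PV=CF/(1+0.0545)^t    t·PV
  1        12.50        11.8540        11.8540
  2        12.50        11.2413        22.4826
  3        12.50        10.6603        31.9810
  4        12.50        10.1094        40.4374
  5         2.50         1.9174         9.5869
  6     1,002.50       729.1298     4,374.7791
  Σ                    774.9122     4,491.1209
P = 774.9122; Macaulay duration = 4,491.1209 / 774.9122 = 5.79565 years.
Modified duration = D_Mac / (1 + y) = 5.79565 / 1.0545 = 5.49611 years.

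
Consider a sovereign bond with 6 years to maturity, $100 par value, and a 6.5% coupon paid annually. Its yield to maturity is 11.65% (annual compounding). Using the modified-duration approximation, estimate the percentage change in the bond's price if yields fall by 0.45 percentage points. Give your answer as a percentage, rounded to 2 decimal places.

+2.03%

Periodic yield y = 0.1165. Modified duration first:
  t   CF        PV=CF/(1+0.1165)^t    t·PV
  1         6.50         5.8218         5.8218
  2         6.50         5.2143        10.4286
  3         6.50         4.6702        14.0107
  4         6.50         4.1829        16.7316
  5         6.50         3.7464        18.7322
  6       106.50        54.9791       329.8743
  Σ                     78.6147       395.5992
P = 78.6147; D_Mac = 5.03213 yrs; D_mod = 5.03213/(1+0.1165) = 4.50706 yrs.
ΔP/P ≈ -D_mod · Δy = -4.50706 × (-0.0045) = +0.020282 = +2.0282%.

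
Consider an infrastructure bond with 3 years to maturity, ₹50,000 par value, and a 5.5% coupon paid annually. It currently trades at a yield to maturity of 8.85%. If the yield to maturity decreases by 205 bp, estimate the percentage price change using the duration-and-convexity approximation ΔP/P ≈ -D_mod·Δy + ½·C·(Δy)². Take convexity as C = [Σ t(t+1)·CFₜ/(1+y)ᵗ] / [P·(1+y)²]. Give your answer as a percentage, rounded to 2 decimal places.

+5.54%

With y = 0.0885:
  t   CF        PV=CF/(1+0.0885)^t    t·PV        t(t+1)·PV
  1     2,750.00     2,526.4125     2,526.4125       5,052.8250
  2     2,750.00     2,321.0037     4,642.0073      13,926.0220
  3    52,750.00    40,901.3049   122,703.9147     490,815.6588
  Σ                 45,748.7211   129,872.3345     509,794.5059
P = 45,748.7211; D_Mac = 2.83882 yrs; D_mod = 2.60801 yrs; C = 9.40501.
Duration effect: -2.60801 × (-0.0205) = +0.053464
Convexity effect: 0.5 × 9.40501 × (-0.0205)² = +0.0019762
ΔP/P ≈ +0.053464 + 0.0019762 = +0.055440 = +5.5440%.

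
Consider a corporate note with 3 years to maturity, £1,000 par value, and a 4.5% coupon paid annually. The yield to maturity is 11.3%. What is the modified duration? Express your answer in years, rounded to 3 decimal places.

Periodic yield y = 0.113. First find Macaulay duration:
  t   CF        PV=CF/(1+0.113)^t    t·PV
  1        45.00        40.4313        40.4313
  2        45.00        36.3264        72.6528
  3     1,045.00       757.9330     2,273.7989
  Σ                    834.6906     2,386.8829
P = 834.6906; Macaulay duration = 2,386.8829 / 834.6906 = 2.85960 years.
Modified duration = D_Mac / (1 + y) = 2.85960 / 1.113 = 2.56927 years.

2.569 years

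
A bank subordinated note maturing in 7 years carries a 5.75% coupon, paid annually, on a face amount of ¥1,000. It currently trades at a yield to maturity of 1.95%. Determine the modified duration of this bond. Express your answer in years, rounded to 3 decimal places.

5.963 years

Periodic yield y = 0.0195. First find Macaulay duration:
  t   CF        PV=CF/(1+0.0195)^t    t·PV
  1        57.50        56.4002        56.4002
  2        57.50        55.3214       110.6429
  3        57.50        54.2633       162.7899
  4        57.50        53.2254       212.9016
  5        57.50        52.2074       261.0368
  6        57.50        51.2088       307.2527
  7     1,057.50       923.7826     6,466.4780
  Σ                  1,246.4090     7,577.5020
P = 1,246.4090; Macaulay duration = 7,577.5020 / 1,246.4090 = 6.07947 years.
Modified duration = D_Mac / (1 + y) = 6.07947 / 1.0195 = 5.96318 years.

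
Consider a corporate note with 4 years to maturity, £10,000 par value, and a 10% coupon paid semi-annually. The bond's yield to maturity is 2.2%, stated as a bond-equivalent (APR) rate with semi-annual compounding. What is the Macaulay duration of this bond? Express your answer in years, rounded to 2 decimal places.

3.48 years

Periodic yield y = 0.011. Discount each cash flow and weight by its period:
  t   CF        PV=CF/(1+0.011)^t    t·PV
  1       500.00       494.5598       494.5598
  2       500.00       489.1789       978.3577
  3       500.00       483.8565     1,451.5694
  4       500.00       478.5919     1,914.3678
  5       500.00       473.3847     2,366.9235
  6       500.00       468.2341     2,809.4048
  7       500.00       463.1396     3,241.9772
  8    10,500.00     9,620.1104    76,960.8829
  Σ                 12,971.0559    90,218.0432
Price P = Σ PV = 12,971.0559.
Macaulay duration = Σ(t·PV) / P = 90,218.0432 / 12,971.0559 = 6.95534 half-year periods.
In years: 6.95534 / 2 = 3.47767 years.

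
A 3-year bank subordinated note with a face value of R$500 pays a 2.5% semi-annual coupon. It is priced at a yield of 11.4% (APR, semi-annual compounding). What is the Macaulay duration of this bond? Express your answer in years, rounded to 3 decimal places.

Periodic yield y = 0.057. Discount each cash flow and weight by its period:
  t   CF        PV=CF/(1+0.057)^t    t·PV
  1         6.25         5.9130         5.9130
  2         6.25         5.5941        11.1882
  3         6.25         5.2924        15.8773
  4         6.25         5.0070        20.0281
  5         6.25         4.7370        23.6851
  6       506.25       363.0071     2,178.0426
  Σ                    389.5506     2,254.7342
Price P = Σ PV = 389.5506.
Macaulay duration = Σ(t·PV) / P = 2,254.7342 / 389.5506 = 5.78804 half-year periods.
In years: 5.78804 / 2 = 2.89402 years.

2.894 years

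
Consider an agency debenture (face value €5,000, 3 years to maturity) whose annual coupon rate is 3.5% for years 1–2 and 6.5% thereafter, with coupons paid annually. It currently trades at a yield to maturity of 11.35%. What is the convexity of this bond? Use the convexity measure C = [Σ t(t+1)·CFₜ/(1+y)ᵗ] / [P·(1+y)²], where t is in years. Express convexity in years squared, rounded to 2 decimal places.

With y = 0.1135:
  t   CF        PV=CF/(1+0.1135)^t    t·PV        t(t+1)·PV
  1       175.00       157.1621       157.1621         314.3242
  2       175.00       141.1424       282.2849         846.8546
  3     5,325.00     3,856.9939    11,570.9816      46,283.9264
  Σ                  4,155.2984    12,010.4286      47,445.1052
P = 4,155.2984.
Convexity = Σ t(t+1)·PV / [P·(1+y)²] = 47,445.1052 / (4,155.2984 × 1.239882) = 9.20892.

9.21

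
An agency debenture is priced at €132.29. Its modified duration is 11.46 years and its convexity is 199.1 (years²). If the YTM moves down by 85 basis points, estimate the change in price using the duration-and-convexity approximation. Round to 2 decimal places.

+€13.84

Duration effect: -D_mod·Δy = -11.46 × (-0.0085) = +0.097410
Convexity effect: ½·C·(Δy)² = 0.5 × 199.1 × (-0.0085)² = +0.0071924875
ΔP/P ≈ +0.097410 + 0.0071924875 = +0.1046024875
ΔP ≈ 132.29 × (+0.1046024875) = +13.837863071375.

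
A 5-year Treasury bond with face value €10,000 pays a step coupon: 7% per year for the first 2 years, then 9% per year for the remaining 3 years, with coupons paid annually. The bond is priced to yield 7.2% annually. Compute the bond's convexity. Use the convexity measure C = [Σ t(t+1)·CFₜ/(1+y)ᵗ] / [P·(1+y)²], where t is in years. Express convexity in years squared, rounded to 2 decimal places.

With y = 0.072:
  t   CF        PV=CF/(1+0.072)^t    t·PV        t(t+1)·PV
  1       700.00       652.9851       652.9851       1,305.9701
  2       700.00       609.1279     1,218.2557       3,654.7672
  3       900.00       730.5638     2,191.6914       8,766.7657
  4       900.00       681.4961     2,725.9844      13,629.9218
  5    10,900.00     7,699.3236    38,496.6178     230,979.7069
  Σ                 10,373.4964    45,285.5344     258,337.1317
P = 10,373.4964.
Convexity = Σ t(t+1)·PV / [P·(1+y)²] = 258,337.1317 / (10,373.4964 × 1.149184) = 21.67066.

21.67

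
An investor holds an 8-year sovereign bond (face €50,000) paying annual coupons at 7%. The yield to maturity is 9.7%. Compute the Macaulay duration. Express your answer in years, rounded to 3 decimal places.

6.240 years

Periodic yield y = 0.097. Discount each cash flow and weight by its year:
  t   CF        PV=CF/(1+0.097)^t    t·PV
  1     3,500.00     3,190.5196     3,190.5196
  2     3,500.00     2,908.4044     5,816.8087
  3     3,500.00     2,651.2346     7,953.7039
  4     3,500.00     2,416.8046     9,667.2183
  5     3,500.00     2,203.1035    11,015.5177
  6     3,500.00     2,008.2986    12,049.7914
  7     3,500.00     1,830.7188    12,815.0319
  8    53,500.00    25,509.4304   204,075.4432
  Σ                 42,718.5145   266,584.0347
Price P = Σ PV = 42,718.5145.
Macaulay duration = Σ(t·PV) / P = 266,584.0347 / 42,718.5145 = 6.24048 years.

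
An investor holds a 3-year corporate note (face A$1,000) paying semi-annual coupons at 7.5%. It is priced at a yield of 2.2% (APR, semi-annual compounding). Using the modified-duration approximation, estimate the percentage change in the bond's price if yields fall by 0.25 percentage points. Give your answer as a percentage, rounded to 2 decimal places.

+0.68%

Periodic yield y = 0.011. Modified duration first:
  t   CF        PV=CF/(1+0.011)^t    t·PV
  1        37.50        37.0920        37.0920
  2        37.50        36.6884        73.3768
  3        37.50        36.2892       108.8677
  4        37.50        35.8944       143.5776
  5        37.50        35.5039       177.5193
  6     1,037.50       971.5858     5,829.5150
  Σ                  1,153.0537     6,369.9483
P = 1,153.0537; D_Mac = 5.52442 half-year periods = 2.76221 yrs; D_mod = 2.76221/(1+0.011) = 2.73215 yrs.
ΔP/P ≈ -D_mod · Δy = -2.73215 × (-0.0025) = +0.006830 = +0.6830%.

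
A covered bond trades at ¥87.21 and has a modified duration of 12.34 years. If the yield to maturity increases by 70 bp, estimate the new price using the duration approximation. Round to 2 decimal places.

Duration approximation: ΔP/P ≈ -D_mod · Δy = -12.34 × (+0.007) = -0.086380.
New price ≈ 87.21 × (1 - 0.086380) = 79.6768002.

¥79.68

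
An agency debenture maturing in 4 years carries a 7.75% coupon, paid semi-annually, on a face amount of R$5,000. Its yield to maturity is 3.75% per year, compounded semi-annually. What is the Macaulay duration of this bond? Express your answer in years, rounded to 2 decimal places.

3.55 years

Periodic yield y = 0.01875. Discount each cash flow and weight by its period:
  t   CF        PV=CF/(1+0.01875)^t    t·PV
  1       193.75       190.1840       190.1840
  2       193.75       186.6837       373.3675
  3       193.75       183.2478       549.7435
  4       193.75       179.8752       719.5007
  5       193.75       176.5646       882.8229
  6       193.75       173.3149     1,039.8896
  7       193.75       170.1251     1,190.8756
  8     5,193.75     4,476.5152    35,812.1219
  Σ                  5,736.5106    40,758.5057
Price P = Σ PV = 5,736.5106.
Macaulay duration = Σ(t·PV) / P = 40,758.5057 / 5,736.5106 = 7.10510 half-year periods.
In years: 7.10510 / 2 = 3.55255 years.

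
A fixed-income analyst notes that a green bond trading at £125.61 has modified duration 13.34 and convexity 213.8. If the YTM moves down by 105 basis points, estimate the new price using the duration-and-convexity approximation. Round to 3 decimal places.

£144.685

Duration effect: -D_mod·Δy = -13.34 × (-0.0105) = +0.140070
Convexity effect: ½·C·(Δy)² = 0.5 × 213.8 × (-0.0105)² = +0.011785725
ΔP/P ≈ +0.140070 + 0.011785725 = +0.151855725
New price ≈ 125.61 × (1 + 0.151855725) = 144.68459761725.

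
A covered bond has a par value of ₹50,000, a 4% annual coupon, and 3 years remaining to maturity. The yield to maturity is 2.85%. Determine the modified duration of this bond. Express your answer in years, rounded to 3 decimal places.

Periodic yield y = 0.0285. First find Macaulay duration:
  t   CF        PV=CF/(1+0.0285)^t    t·PV
  1     2,000.00     1,944.5795     1,944.5795
  2     2,000.00     1,890.6947     3,781.3894
  3    52,000.00    47,795.8793   143,387.6378
  Σ                 51,631.1535   149,113.6067
P = 51,631.1535; Macaulay duration = 149,113.6067 / 51,631.1535 = 2.88805 years.
Modified duration = D_Mac / (1 + y) = 2.88805 / 1.0285 = 2.80803 years.

2.808 years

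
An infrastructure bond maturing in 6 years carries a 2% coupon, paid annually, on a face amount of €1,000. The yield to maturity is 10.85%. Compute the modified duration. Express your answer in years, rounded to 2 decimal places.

Periodic yield y = 0.1085. First find Macaulay duration:
  t   CF        PV=CF/(1+0.1085)^t    t·PV
  1        20.00        18.0424        18.0424
  2        20.00        16.2764        32.5528
  3        20.00        14.6833        44.0498
  4        20.00        13.2461        52.9843
  5        20.00        11.9495        59.7477
  6     1,020.00       549.7763     3,298.6576
  Σ                    623.9740     3,506.0347
P = 623.9740; Macaulay duration = 3,506.0347 / 623.9740 = 5.61888 years.
Modified duration = D_Mac / (1 + y) = 5.61888 / 1.1085 = 5.06890 years.

5.07 years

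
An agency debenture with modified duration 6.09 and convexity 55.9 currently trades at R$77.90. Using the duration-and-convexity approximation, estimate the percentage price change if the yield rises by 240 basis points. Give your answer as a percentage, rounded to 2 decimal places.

Duration effect: -D_mod·Δy = -6.09 × (+0.024) = -0.146160
Convexity effect: ½·C·(Δy)² = 0.5 × 55.9 × (0.024)² = +0.0160992
ΔP/P ≈ -0.146160 + 0.0160992 = -0.1300608
= -13.00608%.

-13.01%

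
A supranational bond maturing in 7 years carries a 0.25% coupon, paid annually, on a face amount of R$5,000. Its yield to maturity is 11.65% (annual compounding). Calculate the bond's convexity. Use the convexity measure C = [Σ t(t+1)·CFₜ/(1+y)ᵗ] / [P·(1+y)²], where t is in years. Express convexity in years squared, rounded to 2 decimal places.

With y = 0.1165:
  t   CF        PV=CF/(1+0.1165)^t    t·PV        t(t+1)·PV
  1        12.50        11.1957        11.1957          22.3914
  2        12.50        10.0275        20.0550          60.1650
  3        12.50         8.9812        26.9436         107.7743
  4        12.50         8.0441        32.1762         160.8811
  5        12.50         7.2047        36.0235         216.1412
  6        12.50         6.4529        38.7176         271.0235
  7     5,012.50     2,317.6257    16,223.3797     129,787.0379
  Σ                  2,369.5318    16,388.4914     130,625.4144
P = 2,369.5318.
Convexity = Σ t(t+1)·PV / [P·(1+y)²] = 130,625.4144 / (2,369.5318 × 1.246572) = 44.22295.

44.22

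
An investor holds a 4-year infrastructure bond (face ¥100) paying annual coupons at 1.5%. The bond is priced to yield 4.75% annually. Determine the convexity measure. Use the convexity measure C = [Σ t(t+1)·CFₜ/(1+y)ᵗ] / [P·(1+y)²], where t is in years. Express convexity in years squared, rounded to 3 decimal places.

17.657

With y = 0.0475:
  t   CF        PV=CF/(1+0.0475)^t    t·PV        t(t+1)·PV
  1         1.50         1.4320         1.4320           2.8640
  2         1.50         1.3670         2.7341           8.2023
  3         1.50         1.3051         3.9152          15.6607
  4       101.50        84.3043       337.2173       1,686.0867
  Σ                     88.4084       345.2986       1,712.8136
P = 88.4084.
Convexity = Σ t(t+1)·PV / [P·(1+y)²] = 1,712.8136 / (88.4084 × 1.097256) = 17.65665.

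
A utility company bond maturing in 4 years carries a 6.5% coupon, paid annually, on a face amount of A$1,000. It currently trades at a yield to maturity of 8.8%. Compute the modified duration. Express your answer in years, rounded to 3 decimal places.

Periodic yield y = 0.088. First find Macaulay duration:
  t   CF        PV=CF/(1+0.088)^t    t·PV
  1        65.00        59.7426        59.7426
  2        65.00        54.9105       109.8210
  3        65.00        50.4692       151.4077
  4     1,065.00       760.0358     3,040.1430
  Σ                    925.1582     3,361.1144
P = 925.1582; Macaulay duration = 3,361.1144 / 925.1582 = 3.63302 years.
Modified duration = D_Mac / (1 + y) = 3.63302 / 1.088 = 3.33917 years.

3.339 years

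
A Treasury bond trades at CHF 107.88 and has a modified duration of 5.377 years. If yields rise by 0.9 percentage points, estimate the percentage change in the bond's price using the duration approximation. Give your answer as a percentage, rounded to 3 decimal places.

-4.839%

Duration approximation: ΔP/P ≈ -D_mod · Δy = -5.377 × (+0.009) = -0.048393.
As a percentage: -4.8393%.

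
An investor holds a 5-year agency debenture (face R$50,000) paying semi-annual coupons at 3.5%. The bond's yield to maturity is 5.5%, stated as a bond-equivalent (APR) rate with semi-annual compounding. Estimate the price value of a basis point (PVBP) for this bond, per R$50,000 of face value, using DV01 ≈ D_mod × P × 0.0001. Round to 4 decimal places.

Periodic yield y = 0.0275.
  t   CF        PV=CF/(1+0.0275)^t    t·PV
  1       875.00       851.5815       851.5815
  2       875.00       828.7898     1,657.5796
  3       875.00       806.6081     2,419.8242
  4       875.00       785.0200     3,140.0801
  5       875.00       764.0097     3,820.0487
  6       875.00       743.5618     4,461.3708
  7       875.00       723.6611     5,065.6278
  8       875.00       704.2931     5,634.3445
  9       875.00       685.4434     6,168.9903
  10   50,875.00    38,786.9934   387,869.9344
  Σ                 45,679.9619   421,089.3819
P = 45,679.9619; D_Mac = 9.21825 half-year periods = 4.60913 yrs; D_mod = 4.48577 yrs.
DV01 ≈ 4.48577 × 45,679.9619 × 0.0001 = 20.490967.

R$20.4910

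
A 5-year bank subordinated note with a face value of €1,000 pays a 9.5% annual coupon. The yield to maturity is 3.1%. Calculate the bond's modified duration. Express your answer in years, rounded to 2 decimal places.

Periodic yield y = 0.031. First find Macaulay duration:
  t   CF        PV=CF/(1+0.031)^t    t·PV
  1        95.00        92.1435        92.1435
  2        95.00        89.3730       178.7460
  3        95.00        86.6857       260.0572
  4        95.00        84.0793       336.3171
  5     1,095.00       939.9847     4,699.9236
  Σ                  1,292.2663     5,567.1874
P = 1,292.2663; Macaulay duration = 5,567.1874 / 1,292.2663 = 4.30808 years.
Modified duration = D_Mac / (1 + y) = 4.30808 / 1.031 = 4.17855 years.

4.18 years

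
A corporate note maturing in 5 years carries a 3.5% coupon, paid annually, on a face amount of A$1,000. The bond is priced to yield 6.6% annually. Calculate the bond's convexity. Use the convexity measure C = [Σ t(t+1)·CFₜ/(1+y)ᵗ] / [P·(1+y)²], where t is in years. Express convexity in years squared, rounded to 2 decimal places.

23.93

With y = 0.066:
  t   CF        PV=CF/(1+0.066)^t    t·PV        t(t+1)·PV
  1        35.00        32.8330        32.8330          65.6660
  2        35.00        30.8002        61.6004         184.8012
  3        35.00        28.8933        86.6798         346.7190
  4        35.00        27.1044       108.4175         542.0873
  5     1,035.00       751.8900     3,759.4502      22,556.7009
  Σ                    871.5209     4,048.9808      23,695.9745
P = 871.5209.
Convexity = Σ t(t+1)·PV / [P·(1+y)²] = 23,695.9745 / (871.5209 × 1.136356) = 23.92668.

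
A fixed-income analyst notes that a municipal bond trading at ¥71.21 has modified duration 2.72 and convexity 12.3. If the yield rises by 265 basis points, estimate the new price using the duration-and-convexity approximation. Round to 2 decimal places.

¥66.38

Duration effect: -D_mod·Δy = -2.72 × (+0.0265) = -0.072080
Convexity effect: ½·C·(Δy)² = 0.5 × 12.3 × (0.0265)² = +0.0043188375
ΔP/P ≈ -0.072080 + 0.0043188375 = -0.0677611625
New price ≈ 71.21 × (1 - 0.0677611625) = 66.384727618375.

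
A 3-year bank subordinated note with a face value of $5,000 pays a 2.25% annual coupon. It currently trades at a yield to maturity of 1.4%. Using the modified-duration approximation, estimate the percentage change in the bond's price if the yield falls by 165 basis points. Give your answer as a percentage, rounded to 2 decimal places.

+4.78%

Periodic yield y = 0.014. Modified duration first:
  t   CF        PV=CF/(1+0.014)^t    t·PV
  1       112.50       110.9467       110.9467
  2       112.50       109.4149       218.8299
  3     5,112.50     4,903.6499    14,710.9497
  Σ                  5,124.0116    15,040.7263
P = 5,124.0116; D_Mac = 2.93534 yrs; D_mod = 2.93534/(1+0.014) = 2.89481 yrs.
ΔP/P ≈ -D_mod · Δy = -2.89481 × (-0.0165) = +0.047764 = +4.7764%.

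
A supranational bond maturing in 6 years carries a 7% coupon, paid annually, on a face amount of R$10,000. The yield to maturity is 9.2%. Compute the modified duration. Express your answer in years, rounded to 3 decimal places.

Periodic yield y = 0.092. First find Macaulay duration:
  t   CF        PV=CF/(1+0.092)^t    t·PV
  1       700.00       641.0256       641.0256
  2       700.00       587.0198     1,174.0396
  3       700.00       537.5639     1,612.6918
  4       700.00       492.2747     1,969.0987
  5       700.00       450.8010     2,254.0049
  6    10,700.00     6,310.2701    37,861.6205
  Σ                  9,018.9551    45,512.4811
P = 9,018.9551; Macaulay duration = 45,512.4811 / 9,018.9551 = 5.04631 years.
Modified duration = D_Mac / (1 + y) = 5.04631 / 1.092 = 4.62117 years.

4.621 years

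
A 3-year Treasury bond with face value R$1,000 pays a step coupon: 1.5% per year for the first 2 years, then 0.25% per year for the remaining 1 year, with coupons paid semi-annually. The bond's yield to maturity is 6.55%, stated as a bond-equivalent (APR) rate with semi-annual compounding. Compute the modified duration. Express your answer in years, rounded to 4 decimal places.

Periodic yield y = 0.03275. First find Macaulay duration:
  t   CF        PV=CF/(1+0.03275)^t    t·PV
  1         7.50         7.2622         7.2622
  2         7.50         7.0319        14.0637
  3         7.50         6.8089        20.4266
  4         7.50         6.5930        26.3718
  5         1.25         1.0640         5.3199
  6     1,001.25       825.2230     4,951.3378
  Σ                    853.9828     5,024.7821
P = 853.9828; Macaulay duration = 5,024.7821 / 853.9828 = 5.88394 half-year periods = 2.94197 years.
Modified duration = D_Mac / (1 + y) = 2.94197 / 1.03275 = 2.84867 years.

2.8487 years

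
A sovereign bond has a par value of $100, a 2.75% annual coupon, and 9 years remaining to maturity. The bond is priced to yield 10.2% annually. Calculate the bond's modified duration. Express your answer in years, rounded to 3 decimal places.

7.015 years

Periodic yield y = 0.102. First find Macaulay duration:
  t   CF        PV=CF/(1+0.102)^t    t·PV
  1         2.75         2.4955         2.4955
  2         2.75         2.2645         4.5290
  3         2.75         2.0549         6.1647
  4         2.75         1.8647         7.4588
  5         2.75         1.6921         8.4605
  6         2.75         1.5355         9.2129
  7         2.75         1.3934         9.7535
  8         2.75         1.2644        10.1151
  9       102.75        42.8694       385.8247
  Σ                     57.4342       444.0144
P = 57.4342; Macaulay duration = 444.0144 / 57.4342 = 7.73083 years.
Modified duration = D_Mac / (1 + y) = 7.73083 / 1.102 = 7.01527 years.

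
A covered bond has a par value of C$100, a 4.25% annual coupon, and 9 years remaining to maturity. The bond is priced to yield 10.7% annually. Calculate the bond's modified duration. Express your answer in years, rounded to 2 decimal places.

Periodic yield y = 0.107. First find Macaulay duration:
  t   CF        PV=CF/(1+0.107)^t    t·PV
  1         4.25         3.8392         3.8392
  2         4.25         3.4681         6.9362
  3         4.25         3.1329         9.3987
  4         4.25         2.8301        11.3203
  5         4.25         2.5565        12.7826
  6         4.25         2.3094        13.8565
  7         4.25         2.0862        14.6034
  8         4.25         1.8846        15.0764
  9       104.25        41.7587       375.8287
  Σ                     63.8657       463.6422
P = 63.8657; Macaulay duration = 463.6422 / 63.8657 = 7.25964 years.
Modified duration = D_Mac / (1 + y) = 7.25964 / 1.107 = 6.55794 years.

6.56 years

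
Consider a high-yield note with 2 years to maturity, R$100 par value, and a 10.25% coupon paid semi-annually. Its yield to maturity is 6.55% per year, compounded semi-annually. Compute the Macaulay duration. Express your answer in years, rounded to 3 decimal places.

1.864 years

Periodic yield y = 0.03275. Discount each cash flow and weight by its period:
  t   CF        PV=CF/(1+0.03275)^t    t·PV
  1        5.125         4.9625         4.9625
  2        5.125         4.8051         9.6102
  3        5.125         4.6527        13.9582
  4      105.125        92.4113       369.6453
  Σ                    106.8316       398.1762
Price P = Σ PV = 106.8316.
Macaulay duration = Σ(t·PV) / P = 398.1762 / 106.8316 = 3.72714 half-year periods.
In years: 3.72714 / 2 = 1.86357 years.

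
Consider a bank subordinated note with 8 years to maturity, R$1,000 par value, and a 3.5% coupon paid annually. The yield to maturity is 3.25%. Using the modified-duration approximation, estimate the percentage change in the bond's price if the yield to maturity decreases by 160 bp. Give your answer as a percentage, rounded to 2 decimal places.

+11.04%

Periodic yield y = 0.0325. Modified duration first:
  t   CF        PV=CF/(1+0.0325)^t    t·PV
  1        35.00        33.8983        33.8983
  2        35.00        32.8313        65.6626
  3        35.00        31.7979        95.3936
  4        35.00        30.7970       123.1878
  5        35.00        29.8276       149.1378
  6        35.00        28.8887       173.3321
  7        35.00        27.9794       195.8555
  8     1,035.00       801.3456     6,410.7650
  Σ                  1,017.3656     7,247.2326
P = 1,017.3656; D_Mac = 7.12353 yrs; D_mod = 7.12353/(1+0.0325) = 6.89930 yrs.
ΔP/P ≈ -D_mod · Δy = -6.89930 × (-0.016) = +0.110389 = +11.0389%.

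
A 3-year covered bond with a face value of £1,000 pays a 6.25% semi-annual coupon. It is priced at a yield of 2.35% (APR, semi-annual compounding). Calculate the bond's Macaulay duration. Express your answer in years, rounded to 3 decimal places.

2.795 years

Periodic yield y = 0.01175. Discount each cash flow and weight by its period:
  t   CF        PV=CF/(1+0.01175)^t    t·PV
  1        31.25        30.8871        30.8871
  2        31.25        30.5284        61.0567
  3        31.25        30.1738        90.5215
  4        31.25        29.8234       119.2936
  5        31.25        29.4770       147.3852
  6     1,031.25       961.4455     5,768.6732
  Σ                  1,112.3352     6,217.8173
Price P = Σ PV = 1,112.3352.
Macaulay duration = Σ(t·PV) / P = 6,217.8173 / 1,112.3352 = 5.58988 half-year periods.
In years: 5.58988 / 2 = 2.79494 years.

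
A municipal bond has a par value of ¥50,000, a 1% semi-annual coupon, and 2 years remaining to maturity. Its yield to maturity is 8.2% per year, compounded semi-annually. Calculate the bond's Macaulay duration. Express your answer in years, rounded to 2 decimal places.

Periodic yield y = 0.041. Discount each cash flow and weight by its period:
  t   CF        PV=CF/(1+0.041)^t    t·PV
  1       250.00       240.1537       240.1537
  2       250.00       230.6952       461.3904
  3       250.00       221.6092       664.8277
  4    50,250.00    42,789.0996   171,156.3985
  Σ                 43,481.5577   172,522.7702
Price P = Σ PV = 43,481.5577.
Macaulay duration = Σ(t·PV) / P = 172,522.7702 / 43,481.5577 = 3.96772 half-year periods.
In years: 3.96772 / 2 = 1.98386 years.

1.98 years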